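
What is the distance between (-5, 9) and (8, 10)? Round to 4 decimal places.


d = sqrt((8--5)^2 + (10-9)^2) = 13.0384

13.0384


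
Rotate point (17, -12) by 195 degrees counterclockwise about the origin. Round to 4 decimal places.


x' = 17*cos(195) - -12*sin(195) = -19.5266
y' = 17*sin(195) + -12*cos(195) = 7.1912

(-19.5266, 7.1912)


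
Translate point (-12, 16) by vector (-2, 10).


Translation: (x+dx, y+dy) = (-12+-2, 16+10) = (-14, 26)

(-14, 26)


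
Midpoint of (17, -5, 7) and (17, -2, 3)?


Midpoint = ((17+17)/2, (-5+-2)/2, (7+3)/2) = (17, -3.5, 5)

(17, -3.5, 5)


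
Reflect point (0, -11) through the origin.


Reflection through origin: (x, y) -> (-x, -y)
(0, -11) -> (0, 11)

(0, 11)


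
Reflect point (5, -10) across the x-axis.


Reflection across x-axis: (x, y) -> (x, -y)
(5, -10) -> (5, 10)

(5, 10)


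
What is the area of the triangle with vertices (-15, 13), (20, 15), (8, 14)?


Area = |x1(y2-y3) + x2(y3-y1) + x3(y1-y2)| / 2
= |-15*(15-14) + 20*(14-13) + 8*(13-15)| / 2
= 5.5

5.5


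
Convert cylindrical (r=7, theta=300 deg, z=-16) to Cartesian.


x = 7 * cos(300) = 3.5
y = 7 * sin(300) = -6.0622
z = -16

(3.5, -6.0622, -16)


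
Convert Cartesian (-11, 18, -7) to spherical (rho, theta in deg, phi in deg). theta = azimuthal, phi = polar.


rho = sqrt((-11)^2 + 18^2 + (-7)^2) = 22.2261
theta = atan2(18, -11) = 121.4296 deg
phi = acos(-7/22.2261) = 108.3575 deg

rho = 22.2261, theta = 121.4296 deg, phi = 108.3575 deg


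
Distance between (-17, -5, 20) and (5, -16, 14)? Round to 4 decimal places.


d = sqrt((5--17)^2 + (-16--5)^2 + (14-20)^2) = 25.318

25.318


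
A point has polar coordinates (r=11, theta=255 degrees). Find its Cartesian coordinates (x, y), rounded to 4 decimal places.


x = 11 * cos(255) = -2.847
y = 11 * sin(255) = -10.6252

(-2.847, -10.6252)


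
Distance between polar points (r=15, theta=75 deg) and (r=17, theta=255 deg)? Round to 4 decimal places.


d = sqrt(r1^2 + r2^2 - 2*r1*r2*cos(t2-t1))
d = sqrt(15^2 + 17^2 - 2*15*17*cos(255-75)) = 32

32


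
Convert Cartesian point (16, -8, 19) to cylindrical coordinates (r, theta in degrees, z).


r = sqrt(16^2 + (-8)^2) = 17.8885
theta = atan2(-8, 16) = 333.4349 deg
z = 19

r = 17.8885, theta = 333.4349 deg, z = 19


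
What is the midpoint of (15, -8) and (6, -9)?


Midpoint = ((15+6)/2, (-8+-9)/2) = (10.5, -8.5)

(10.5, -8.5)


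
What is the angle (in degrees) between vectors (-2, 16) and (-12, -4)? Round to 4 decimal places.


dot = -2*-12 + 16*-4 = -40
|u| = 16.1245, |v| = 12.6491
cos(angle) = -0.1961
angle = 101.3099 degrees

101.3099 degrees


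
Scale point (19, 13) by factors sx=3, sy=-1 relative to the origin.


Scaling: (x*sx, y*sy) = (19*3, 13*-1) = (57, -13)

(57, -13)


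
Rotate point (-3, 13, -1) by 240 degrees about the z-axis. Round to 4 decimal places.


x' = -3*cos(240) - 13*sin(240) = 12.7583
y' = -3*sin(240) + 13*cos(240) = -3.9019
z' = -1

(12.7583, -3.9019, -1)


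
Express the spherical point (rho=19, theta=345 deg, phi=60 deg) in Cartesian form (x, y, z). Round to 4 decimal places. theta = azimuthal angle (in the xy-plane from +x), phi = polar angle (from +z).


x = 19 * sin(60) * cos(345) = 15.8938
y = 19 * sin(60) * sin(345) = -4.2587
z = 19 * cos(60) = 9.5

(15.8938, -4.2587, 9.5)


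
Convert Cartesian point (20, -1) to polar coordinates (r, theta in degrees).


r = sqrt(20^2 + (-1)^2) = 20.025
theta = atan2(-1, 20) = 357.1376 degrees

r = 20.025, theta = 357.1376 degrees


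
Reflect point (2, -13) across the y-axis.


Reflection across y-axis: (x, y) -> (-x, y)
(2, -13) -> (-2, -13)

(-2, -13)


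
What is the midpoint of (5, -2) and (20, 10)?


Midpoint = ((5+20)/2, (-2+10)/2) = (12.5, 4)

(12.5, 4)


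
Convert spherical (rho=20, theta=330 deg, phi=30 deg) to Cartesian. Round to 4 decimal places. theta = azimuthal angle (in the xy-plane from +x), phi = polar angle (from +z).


x = 20 * sin(30) * cos(330) = 8.6603
y = 20 * sin(30) * sin(330) = -5
z = 20 * cos(30) = 17.3205

(8.6603, -5, 17.3205)


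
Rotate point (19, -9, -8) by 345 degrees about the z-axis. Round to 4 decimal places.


x' = 19*cos(345) - -9*sin(345) = 16.0232
y' = 19*sin(345) + -9*cos(345) = -13.6109
z' = -8

(16.0232, -13.6109, -8)


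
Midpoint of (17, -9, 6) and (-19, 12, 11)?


Midpoint = ((17+-19)/2, (-9+12)/2, (6+11)/2) = (-1, 1.5, 8.5)

(-1, 1.5, 8.5)


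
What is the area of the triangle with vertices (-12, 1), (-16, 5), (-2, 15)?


Area = |x1(y2-y3) + x2(y3-y1) + x3(y1-y2)| / 2
= |-12*(5-15) + -16*(15-1) + -2*(1-5)| / 2
= 48

48


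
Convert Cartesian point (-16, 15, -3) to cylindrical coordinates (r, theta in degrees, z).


r = sqrt((-16)^2 + 15^2) = 21.9317
theta = atan2(15, -16) = 136.8476 deg
z = -3

r = 21.9317, theta = 136.8476 deg, z = -3


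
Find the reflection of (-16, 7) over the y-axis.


Reflection across y-axis: (x, y) -> (-x, y)
(-16, 7) -> (16, 7)

(16, 7)


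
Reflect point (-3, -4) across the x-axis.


Reflection across x-axis: (x, y) -> (x, -y)
(-3, -4) -> (-3, 4)

(-3, 4)


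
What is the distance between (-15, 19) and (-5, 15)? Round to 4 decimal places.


d = sqrt((-5--15)^2 + (15-19)^2) = 10.7703

10.7703


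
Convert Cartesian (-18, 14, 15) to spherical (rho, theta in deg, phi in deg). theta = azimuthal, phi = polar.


rho = sqrt((-18)^2 + 14^2 + 15^2) = 27.2947
theta = atan2(14, -18) = 142.125 deg
phi = acos(15/27.2947) = 56.6633 deg

rho = 27.2947, theta = 142.125 deg, phi = 56.6633 deg


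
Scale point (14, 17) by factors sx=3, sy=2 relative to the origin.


Scaling: (x*sx, y*sy) = (14*3, 17*2) = (42, 34)

(42, 34)


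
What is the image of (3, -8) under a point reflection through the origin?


Reflection through origin: (x, y) -> (-x, -y)
(3, -8) -> (-3, 8)

(-3, 8)


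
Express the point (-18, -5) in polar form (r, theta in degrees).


r = sqrt((-18)^2 + (-5)^2) = 18.6815
theta = atan2(-5, -18) = 195.5241 degrees

r = 18.6815, theta = 195.5241 degrees


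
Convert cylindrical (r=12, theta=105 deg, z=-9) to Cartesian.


x = 12 * cos(105) = -3.1058
y = 12 * sin(105) = 11.5911
z = -9

(-3.1058, 11.5911, -9)


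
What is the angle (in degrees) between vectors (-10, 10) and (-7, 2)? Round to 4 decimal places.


dot = -10*-7 + 10*2 = 90
|u| = 14.1421, |v| = 7.2801
cos(angle) = 0.8742
angle = 29.0546 degrees

29.0546 degrees


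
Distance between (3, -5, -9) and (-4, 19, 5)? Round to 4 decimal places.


d = sqrt((-4-3)^2 + (19--5)^2 + (5--9)^2) = 28.6531

28.6531


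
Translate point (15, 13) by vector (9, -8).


Translation: (x+dx, y+dy) = (15+9, 13+-8) = (24, 5)

(24, 5)


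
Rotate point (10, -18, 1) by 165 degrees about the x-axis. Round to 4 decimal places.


x' = 10
y' = -18*cos(165) - 1*sin(165) = 17.1278
z' = -18*sin(165) + 1*cos(165) = -5.6247

(10, 17.1278, -5.6247)


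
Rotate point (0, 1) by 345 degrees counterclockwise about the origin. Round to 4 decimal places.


x' = 0*cos(345) - 1*sin(345) = 0.2588
y' = 0*sin(345) + 1*cos(345) = 0.9659

(0.2588, 0.9659)


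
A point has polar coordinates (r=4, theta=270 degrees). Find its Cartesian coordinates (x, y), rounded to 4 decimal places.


x = 4 * cos(270) = 0
y = 4 * sin(270) = -4

(0, -4)


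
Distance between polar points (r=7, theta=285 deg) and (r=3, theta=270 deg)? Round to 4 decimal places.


d = sqrt(r1^2 + r2^2 - 2*r1*r2*cos(t2-t1))
d = sqrt(7^2 + 3^2 - 2*7*3*cos(270-285)) = 4.1751

4.1751


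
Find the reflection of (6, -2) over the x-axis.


Reflection across x-axis: (x, y) -> (x, -y)
(6, -2) -> (6, 2)

(6, 2)


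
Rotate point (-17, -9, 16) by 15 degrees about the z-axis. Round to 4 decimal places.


x' = -17*cos(15) - -9*sin(15) = -14.0914
y' = -17*sin(15) + -9*cos(15) = -13.0933
z' = 16

(-14.0914, -13.0933, 16)


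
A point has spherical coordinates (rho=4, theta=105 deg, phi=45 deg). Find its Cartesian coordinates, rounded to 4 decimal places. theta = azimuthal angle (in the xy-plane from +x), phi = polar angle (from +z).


x = 4 * sin(45) * cos(105) = -0.7321
y = 4 * sin(45) * sin(105) = 2.7321
z = 4 * cos(45) = 2.8284

(-0.7321, 2.7321, 2.8284)


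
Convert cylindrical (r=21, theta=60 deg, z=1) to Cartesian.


x = 21 * cos(60) = 10.5
y = 21 * sin(60) = 18.1865
z = 1

(10.5, 18.1865, 1)


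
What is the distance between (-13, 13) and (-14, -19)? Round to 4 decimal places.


d = sqrt((-14--13)^2 + (-19-13)^2) = 32.0156

32.0156


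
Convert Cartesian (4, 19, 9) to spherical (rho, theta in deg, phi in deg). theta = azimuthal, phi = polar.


rho = sqrt(4^2 + 19^2 + 9^2) = 21.4009
theta = atan2(19, 4) = 78.1113 deg
phi = acos(9/21.4009) = 65.1312 deg

rho = 21.4009, theta = 78.1113 deg, phi = 65.1312 deg


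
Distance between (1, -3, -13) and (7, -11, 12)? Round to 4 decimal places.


d = sqrt((7-1)^2 + (-11--3)^2 + (12--13)^2) = 26.9258

26.9258


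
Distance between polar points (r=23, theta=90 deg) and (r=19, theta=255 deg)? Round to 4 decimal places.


d = sqrt(r1^2 + r2^2 - 2*r1*r2*cos(t2-t1))
d = sqrt(23^2 + 19^2 - 2*23*19*cos(255-90)) = 41.644

41.644


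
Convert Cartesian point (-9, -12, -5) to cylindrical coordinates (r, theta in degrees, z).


r = sqrt((-9)^2 + (-12)^2) = 15
theta = atan2(-12, -9) = 233.1301 deg
z = -5

r = 15, theta = 233.1301 deg, z = -5


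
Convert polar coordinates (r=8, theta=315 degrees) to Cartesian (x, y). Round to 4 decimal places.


x = 8 * cos(315) = 5.6569
y = 8 * sin(315) = -5.6569

(5.6569, -5.6569)


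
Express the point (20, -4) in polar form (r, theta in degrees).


r = sqrt(20^2 + (-4)^2) = 20.3961
theta = atan2(-4, 20) = 348.6901 degrees

r = 20.3961, theta = 348.6901 degrees


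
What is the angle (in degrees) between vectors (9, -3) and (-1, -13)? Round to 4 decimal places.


dot = 9*-1 + -3*-13 = 30
|u| = 9.4868, |v| = 13.0384
cos(angle) = 0.2425
angle = 75.9638 degrees

75.9638 degrees


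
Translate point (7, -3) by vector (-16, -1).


Translation: (x+dx, y+dy) = (7+-16, -3+-1) = (-9, -4)

(-9, -4)


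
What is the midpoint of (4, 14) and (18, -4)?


Midpoint = ((4+18)/2, (14+-4)/2) = (11, 5)

(11, 5)


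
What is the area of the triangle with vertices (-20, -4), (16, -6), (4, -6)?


Area = |x1(y2-y3) + x2(y3-y1) + x3(y1-y2)| / 2
= |-20*(-6--6) + 16*(-6--4) + 4*(-4--6)| / 2
= 12

12


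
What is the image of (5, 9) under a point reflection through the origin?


Reflection through origin: (x, y) -> (-x, -y)
(5, 9) -> (-5, -9)

(-5, -9)


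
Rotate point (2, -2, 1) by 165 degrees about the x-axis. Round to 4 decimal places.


x' = 2
y' = -2*cos(165) - 1*sin(165) = 1.673
z' = -2*sin(165) + 1*cos(165) = -1.4836

(2, 1.673, -1.4836)


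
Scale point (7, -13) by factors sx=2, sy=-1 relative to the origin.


Scaling: (x*sx, y*sy) = (7*2, -13*-1) = (14, 13)

(14, 13)


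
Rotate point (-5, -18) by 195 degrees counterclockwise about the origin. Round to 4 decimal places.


x' = -5*cos(195) - -18*sin(195) = 0.1709
y' = -5*sin(195) + -18*cos(195) = 18.6808

(0.1709, 18.6808)


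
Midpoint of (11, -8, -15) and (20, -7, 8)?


Midpoint = ((11+20)/2, (-8+-7)/2, (-15+8)/2) = (15.5, -7.5, -3.5)

(15.5, -7.5, -3.5)


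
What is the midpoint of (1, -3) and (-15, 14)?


Midpoint = ((1+-15)/2, (-3+14)/2) = (-7, 5.5)

(-7, 5.5)


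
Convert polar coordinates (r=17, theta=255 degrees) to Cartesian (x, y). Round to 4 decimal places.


x = 17 * cos(255) = -4.3999
y = 17 * sin(255) = -16.4207

(-4.3999, -16.4207)


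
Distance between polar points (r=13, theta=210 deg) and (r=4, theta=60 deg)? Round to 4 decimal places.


d = sqrt(r1^2 + r2^2 - 2*r1*r2*cos(t2-t1))
d = sqrt(13^2 + 4^2 - 2*13*4*cos(60-210)) = 16.5851

16.5851


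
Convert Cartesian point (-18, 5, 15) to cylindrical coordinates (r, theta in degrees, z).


r = sqrt((-18)^2 + 5^2) = 18.6815
theta = atan2(5, -18) = 164.4759 deg
z = 15

r = 18.6815, theta = 164.4759 deg, z = 15


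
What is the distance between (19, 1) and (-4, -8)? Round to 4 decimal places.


d = sqrt((-4-19)^2 + (-8-1)^2) = 24.6982

24.6982


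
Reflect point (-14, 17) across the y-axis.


Reflection across y-axis: (x, y) -> (-x, y)
(-14, 17) -> (14, 17)

(14, 17)


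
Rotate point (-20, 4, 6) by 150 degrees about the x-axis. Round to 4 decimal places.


x' = -20
y' = 4*cos(150) - 6*sin(150) = -6.4641
z' = 4*sin(150) + 6*cos(150) = -3.1962

(-20, -6.4641, -3.1962)


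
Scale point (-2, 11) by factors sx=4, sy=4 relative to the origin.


Scaling: (x*sx, y*sy) = (-2*4, 11*4) = (-8, 44)

(-8, 44)


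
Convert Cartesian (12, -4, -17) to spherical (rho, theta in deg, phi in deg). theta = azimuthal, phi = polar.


rho = sqrt(12^2 + (-4)^2 + (-17)^2) = 21.1896
theta = atan2(-4, 12) = 341.5651 deg
phi = acos(-17/21.1896) = 143.3483 deg

rho = 21.1896, theta = 341.5651 deg, phi = 143.3483 deg


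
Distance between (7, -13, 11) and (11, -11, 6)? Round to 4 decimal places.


d = sqrt((11-7)^2 + (-11--13)^2 + (6-11)^2) = 6.7082

6.7082


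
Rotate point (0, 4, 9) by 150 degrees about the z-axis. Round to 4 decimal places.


x' = 0*cos(150) - 4*sin(150) = -2
y' = 0*sin(150) + 4*cos(150) = -3.4641
z' = 9

(-2, -3.4641, 9)


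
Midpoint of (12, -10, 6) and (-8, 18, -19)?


Midpoint = ((12+-8)/2, (-10+18)/2, (6+-19)/2) = (2, 4, -6.5)

(2, 4, -6.5)


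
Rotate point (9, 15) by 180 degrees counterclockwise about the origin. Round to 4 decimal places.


x' = 9*cos(180) - 15*sin(180) = -9
y' = 9*sin(180) + 15*cos(180) = -15

(-9, -15)


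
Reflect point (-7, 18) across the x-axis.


Reflection across x-axis: (x, y) -> (x, -y)
(-7, 18) -> (-7, -18)

(-7, -18)


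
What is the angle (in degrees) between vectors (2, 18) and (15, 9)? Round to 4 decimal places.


dot = 2*15 + 18*9 = 192
|u| = 18.1108, |v| = 17.4929
cos(angle) = 0.606
angle = 52.6961 degrees

52.6961 degrees


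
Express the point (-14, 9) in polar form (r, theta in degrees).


r = sqrt((-14)^2 + 9^2) = 16.6433
theta = atan2(9, -14) = 147.2648 degrees

r = 16.6433, theta = 147.2648 degrees


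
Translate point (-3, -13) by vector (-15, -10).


Translation: (x+dx, y+dy) = (-3+-15, -13+-10) = (-18, -23)

(-18, -23)


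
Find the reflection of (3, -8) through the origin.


Reflection through origin: (x, y) -> (-x, -y)
(3, -8) -> (-3, 8)

(-3, 8)


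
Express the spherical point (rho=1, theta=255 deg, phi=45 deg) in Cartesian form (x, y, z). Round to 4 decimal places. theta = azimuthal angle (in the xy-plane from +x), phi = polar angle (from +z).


x = 1 * sin(45) * cos(255) = -0.183
y = 1 * sin(45) * sin(255) = -0.683
z = 1 * cos(45) = 0.7071

(-0.183, -0.683, 0.7071)


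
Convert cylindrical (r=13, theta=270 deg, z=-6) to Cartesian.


x = 13 * cos(270) = 0
y = 13 * sin(270) = -13
z = -6

(0, -13, -6)


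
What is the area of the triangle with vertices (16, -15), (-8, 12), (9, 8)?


Area = |x1(y2-y3) + x2(y3-y1) + x3(y1-y2)| / 2
= |16*(12-8) + -8*(8--15) + 9*(-15-12)| / 2
= 181.5

181.5


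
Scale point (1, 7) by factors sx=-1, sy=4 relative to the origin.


Scaling: (x*sx, y*sy) = (1*-1, 7*4) = (-1, 28)

(-1, 28)


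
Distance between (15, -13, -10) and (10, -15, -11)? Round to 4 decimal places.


d = sqrt((10-15)^2 + (-15--13)^2 + (-11--10)^2) = 5.4772

5.4772


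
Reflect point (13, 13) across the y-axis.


Reflection across y-axis: (x, y) -> (-x, y)
(13, 13) -> (-13, 13)

(-13, 13)


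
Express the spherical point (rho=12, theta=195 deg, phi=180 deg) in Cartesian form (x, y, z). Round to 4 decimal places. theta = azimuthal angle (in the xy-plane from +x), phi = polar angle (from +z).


x = 12 * sin(180) * cos(195) = 0
y = 12 * sin(180) * sin(195) = 0
z = 12 * cos(180) = -12

(0, 0, -12)


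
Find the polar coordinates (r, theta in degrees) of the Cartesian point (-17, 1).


r = sqrt((-17)^2 + 1^2) = 17.0294
theta = atan2(1, -17) = 176.6335 degrees

r = 17.0294, theta = 176.6335 degrees


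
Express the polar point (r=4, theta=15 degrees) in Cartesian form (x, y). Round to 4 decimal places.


x = 4 * cos(15) = 3.8637
y = 4 * sin(15) = 1.0353

(3.8637, 1.0353)


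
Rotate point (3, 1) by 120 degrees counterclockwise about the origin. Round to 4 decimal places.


x' = 3*cos(120) - 1*sin(120) = -2.366
y' = 3*sin(120) + 1*cos(120) = 2.0981

(-2.366, 2.0981)


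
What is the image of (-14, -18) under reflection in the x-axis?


Reflection across x-axis: (x, y) -> (x, -y)
(-14, -18) -> (-14, 18)

(-14, 18)


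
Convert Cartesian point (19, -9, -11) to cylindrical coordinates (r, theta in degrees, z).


r = sqrt(19^2 + (-9)^2) = 21.0238
theta = atan2(-9, 19) = 334.6538 deg
z = -11

r = 21.0238, theta = 334.6538 deg, z = -11


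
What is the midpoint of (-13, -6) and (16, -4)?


Midpoint = ((-13+16)/2, (-6+-4)/2) = (1.5, -5)

(1.5, -5)


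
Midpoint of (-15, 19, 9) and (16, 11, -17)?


Midpoint = ((-15+16)/2, (19+11)/2, (9+-17)/2) = (0.5, 15, -4)

(0.5, 15, -4)


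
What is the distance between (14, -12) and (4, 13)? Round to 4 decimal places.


d = sqrt((4-14)^2 + (13--12)^2) = 26.9258

26.9258


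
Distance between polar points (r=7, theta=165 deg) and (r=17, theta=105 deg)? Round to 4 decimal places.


d = sqrt(r1^2 + r2^2 - 2*r1*r2*cos(t2-t1))
d = sqrt(7^2 + 17^2 - 2*7*17*cos(105-165)) = 14.7986

14.7986


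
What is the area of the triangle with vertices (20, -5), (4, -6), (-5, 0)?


Area = |x1(y2-y3) + x2(y3-y1) + x3(y1-y2)| / 2
= |20*(-6-0) + 4*(0--5) + -5*(-5--6)| / 2
= 52.5

52.5


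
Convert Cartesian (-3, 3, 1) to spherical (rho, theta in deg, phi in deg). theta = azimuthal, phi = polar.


rho = sqrt((-3)^2 + 3^2 + 1^2) = 4.3589
theta = atan2(3, -3) = 135 deg
phi = acos(1/4.3589) = 76.7373 deg

rho = 4.3589, theta = 135 deg, phi = 76.7373 deg


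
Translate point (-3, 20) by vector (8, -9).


Translation: (x+dx, y+dy) = (-3+8, 20+-9) = (5, 11)

(5, 11)


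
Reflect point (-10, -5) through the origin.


Reflection through origin: (x, y) -> (-x, -y)
(-10, -5) -> (10, 5)

(10, 5)


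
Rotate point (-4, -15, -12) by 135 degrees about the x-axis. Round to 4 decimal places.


x' = -4
y' = -15*cos(135) - -12*sin(135) = 19.0919
z' = -15*sin(135) + -12*cos(135) = -2.1213

(-4, 19.0919, -2.1213)


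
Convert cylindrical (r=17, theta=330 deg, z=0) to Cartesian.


x = 17 * cos(330) = 14.7224
y = 17 * sin(330) = -8.5
z = 0

(14.7224, -8.5, 0)


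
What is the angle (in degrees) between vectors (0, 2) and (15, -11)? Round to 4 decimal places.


dot = 0*15 + 2*-11 = -22
|u| = 2, |v| = 18.6011
cos(angle) = -0.5914
angle = 126.2538 degrees

126.2538 degrees


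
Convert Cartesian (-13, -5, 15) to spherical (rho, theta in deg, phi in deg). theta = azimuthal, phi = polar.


rho = sqrt((-13)^2 + (-5)^2 + 15^2) = 20.4695
theta = atan2(-5, -13) = 201.0375 deg
phi = acos(15/20.4695) = 42.8785 deg

rho = 20.4695, theta = 201.0375 deg, phi = 42.8785 deg


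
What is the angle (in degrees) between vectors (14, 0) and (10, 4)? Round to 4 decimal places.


dot = 14*10 + 0*4 = 140
|u| = 14, |v| = 10.7703
cos(angle) = 0.9285
angle = 21.8014 degrees

21.8014 degrees


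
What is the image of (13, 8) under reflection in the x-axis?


Reflection across x-axis: (x, y) -> (x, -y)
(13, 8) -> (13, -8)

(13, -8)


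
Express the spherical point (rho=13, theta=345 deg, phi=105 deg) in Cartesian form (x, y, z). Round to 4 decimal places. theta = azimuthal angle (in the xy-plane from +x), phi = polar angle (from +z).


x = 13 * sin(105) * cos(345) = 12.1292
y = 13 * sin(105) * sin(345) = -3.25
z = 13 * cos(105) = -3.3646

(12.1292, -3.25, -3.3646)


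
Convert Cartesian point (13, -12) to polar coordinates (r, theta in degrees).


r = sqrt(13^2 + (-12)^2) = 17.6918
theta = atan2(-12, 13) = 317.2906 degrees

r = 17.6918, theta = 317.2906 degrees


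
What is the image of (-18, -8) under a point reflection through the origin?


Reflection through origin: (x, y) -> (-x, -y)
(-18, -8) -> (18, 8)

(18, 8)


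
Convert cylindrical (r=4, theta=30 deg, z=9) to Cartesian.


x = 4 * cos(30) = 3.4641
y = 4 * sin(30) = 2
z = 9

(3.4641, 2, 9)


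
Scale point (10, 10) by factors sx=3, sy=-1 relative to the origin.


Scaling: (x*sx, y*sy) = (10*3, 10*-1) = (30, -10)

(30, -10)


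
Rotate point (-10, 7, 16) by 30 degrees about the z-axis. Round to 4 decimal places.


x' = -10*cos(30) - 7*sin(30) = -12.1603
y' = -10*sin(30) + 7*cos(30) = 1.0622
z' = 16

(-12.1603, 1.0622, 16)


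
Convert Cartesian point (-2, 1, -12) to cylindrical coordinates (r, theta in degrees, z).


r = sqrt((-2)^2 + 1^2) = 2.2361
theta = atan2(1, -2) = 153.4349 deg
z = -12

r = 2.2361, theta = 153.4349 deg, z = -12


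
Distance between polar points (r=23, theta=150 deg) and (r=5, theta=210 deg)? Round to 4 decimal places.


d = sqrt(r1^2 + r2^2 - 2*r1*r2*cos(t2-t1))
d = sqrt(23^2 + 5^2 - 2*23*5*cos(210-150)) = 20.9523

20.9523


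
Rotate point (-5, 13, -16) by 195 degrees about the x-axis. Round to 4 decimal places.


x' = -5
y' = 13*cos(195) - -16*sin(195) = -16.6981
z' = 13*sin(195) + -16*cos(195) = 12.0902

(-5, -16.6981, 12.0902)


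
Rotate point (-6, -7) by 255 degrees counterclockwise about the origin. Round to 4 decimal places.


x' = -6*cos(255) - -7*sin(255) = -5.2086
y' = -6*sin(255) + -7*cos(255) = 7.6073

(-5.2086, 7.6073)


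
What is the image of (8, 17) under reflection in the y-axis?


Reflection across y-axis: (x, y) -> (-x, y)
(8, 17) -> (-8, 17)

(-8, 17)


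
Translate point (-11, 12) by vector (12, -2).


Translation: (x+dx, y+dy) = (-11+12, 12+-2) = (1, 10)

(1, 10)


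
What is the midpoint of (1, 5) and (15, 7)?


Midpoint = ((1+15)/2, (5+7)/2) = (8, 6)

(8, 6)


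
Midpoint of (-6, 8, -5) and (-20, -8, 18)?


Midpoint = ((-6+-20)/2, (8+-8)/2, (-5+18)/2) = (-13, 0, 6.5)

(-13, 0, 6.5)


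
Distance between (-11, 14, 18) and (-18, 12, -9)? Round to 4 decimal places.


d = sqrt((-18--11)^2 + (12-14)^2 + (-9-18)^2) = 27.9643

27.9643


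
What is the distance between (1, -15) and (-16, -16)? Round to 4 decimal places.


d = sqrt((-16-1)^2 + (-16--15)^2) = 17.0294

17.0294


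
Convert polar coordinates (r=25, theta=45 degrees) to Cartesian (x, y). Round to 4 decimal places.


x = 25 * cos(45) = 17.6777
y = 25 * sin(45) = 17.6777

(17.6777, 17.6777)


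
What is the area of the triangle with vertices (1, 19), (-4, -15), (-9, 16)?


Area = |x1(y2-y3) + x2(y3-y1) + x3(y1-y2)| / 2
= |1*(-15-16) + -4*(16-19) + -9*(19--15)| / 2
= 162.5

162.5


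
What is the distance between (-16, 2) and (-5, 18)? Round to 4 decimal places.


d = sqrt((-5--16)^2 + (18-2)^2) = 19.4165

19.4165


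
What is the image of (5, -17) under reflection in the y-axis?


Reflection across y-axis: (x, y) -> (-x, y)
(5, -17) -> (-5, -17)

(-5, -17)


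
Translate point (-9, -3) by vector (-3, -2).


Translation: (x+dx, y+dy) = (-9+-3, -3+-2) = (-12, -5)

(-12, -5)


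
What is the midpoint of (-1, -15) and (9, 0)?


Midpoint = ((-1+9)/2, (-15+0)/2) = (4, -7.5)

(4, -7.5)


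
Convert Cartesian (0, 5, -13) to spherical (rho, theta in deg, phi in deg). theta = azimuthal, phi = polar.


rho = sqrt(0^2 + 5^2 + (-13)^2) = 13.9284
theta = atan2(5, 0) = 90 deg
phi = acos(-13/13.9284) = 158.9625 deg

rho = 13.9284, theta = 90 deg, phi = 158.9625 deg


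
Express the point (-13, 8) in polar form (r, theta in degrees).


r = sqrt((-13)^2 + 8^2) = 15.2643
theta = atan2(8, -13) = 148.3925 degrees

r = 15.2643, theta = 148.3925 degrees


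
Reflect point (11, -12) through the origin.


Reflection through origin: (x, y) -> (-x, -y)
(11, -12) -> (-11, 12)

(-11, 12)


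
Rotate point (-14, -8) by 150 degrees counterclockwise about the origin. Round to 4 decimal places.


x' = -14*cos(150) - -8*sin(150) = 16.1244
y' = -14*sin(150) + -8*cos(150) = -0.0718

(16.1244, -0.0718)


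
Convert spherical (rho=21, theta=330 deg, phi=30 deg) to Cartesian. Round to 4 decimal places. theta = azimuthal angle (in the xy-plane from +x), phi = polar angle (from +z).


x = 21 * sin(30) * cos(330) = 9.0933
y = 21 * sin(30) * sin(330) = -5.25
z = 21 * cos(30) = 18.1865

(9.0933, -5.25, 18.1865)


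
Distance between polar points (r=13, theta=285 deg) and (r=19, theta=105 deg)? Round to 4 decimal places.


d = sqrt(r1^2 + r2^2 - 2*r1*r2*cos(t2-t1))
d = sqrt(13^2 + 19^2 - 2*13*19*cos(105-285)) = 32

32


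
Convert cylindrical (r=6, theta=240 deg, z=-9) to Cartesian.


x = 6 * cos(240) = -3
y = 6 * sin(240) = -5.1962
z = -9

(-3, -5.1962, -9)


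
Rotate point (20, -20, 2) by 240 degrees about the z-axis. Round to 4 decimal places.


x' = 20*cos(240) - -20*sin(240) = -27.3205
y' = 20*sin(240) + -20*cos(240) = -7.3205
z' = 2

(-27.3205, -7.3205, 2)


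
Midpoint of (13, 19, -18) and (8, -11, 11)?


Midpoint = ((13+8)/2, (19+-11)/2, (-18+11)/2) = (10.5, 4, -3.5)

(10.5, 4, -3.5)


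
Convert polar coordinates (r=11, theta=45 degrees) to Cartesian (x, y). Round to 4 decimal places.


x = 11 * cos(45) = 7.7782
y = 11 * sin(45) = 7.7782

(7.7782, 7.7782)


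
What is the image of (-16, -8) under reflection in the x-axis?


Reflection across x-axis: (x, y) -> (x, -y)
(-16, -8) -> (-16, 8)

(-16, 8)


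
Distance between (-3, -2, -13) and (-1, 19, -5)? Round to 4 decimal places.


d = sqrt((-1--3)^2 + (19--2)^2 + (-5--13)^2) = 22.561

22.561


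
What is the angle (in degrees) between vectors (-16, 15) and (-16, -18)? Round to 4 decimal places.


dot = -16*-16 + 15*-18 = -14
|u| = 21.9317, |v| = 24.0832
cos(angle) = -0.0265
angle = 91.5189 degrees

91.5189 degrees


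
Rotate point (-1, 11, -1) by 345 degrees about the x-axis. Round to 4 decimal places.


x' = -1
y' = 11*cos(345) - -1*sin(345) = 10.3664
z' = 11*sin(345) + -1*cos(345) = -3.8129

(-1, 10.3664, -3.8129)


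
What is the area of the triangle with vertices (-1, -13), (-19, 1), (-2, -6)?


Area = |x1(y2-y3) + x2(y3-y1) + x3(y1-y2)| / 2
= |-1*(1--6) + -19*(-6--13) + -2*(-13-1)| / 2
= 56

56


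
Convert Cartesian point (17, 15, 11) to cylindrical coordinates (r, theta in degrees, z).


r = sqrt(17^2 + 15^2) = 22.6716
theta = atan2(15, 17) = 41.4237 deg
z = 11

r = 22.6716, theta = 41.4237 deg, z = 11


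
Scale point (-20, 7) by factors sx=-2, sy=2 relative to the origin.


Scaling: (x*sx, y*sy) = (-20*-2, 7*2) = (40, 14)

(40, 14)


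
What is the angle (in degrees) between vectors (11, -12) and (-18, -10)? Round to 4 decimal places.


dot = 11*-18 + -12*-10 = -78
|u| = 16.2788, |v| = 20.5913
cos(angle) = -0.2327
angle = 103.4558 degrees

103.4558 degrees


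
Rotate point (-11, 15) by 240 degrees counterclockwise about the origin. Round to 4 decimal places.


x' = -11*cos(240) - 15*sin(240) = 18.4904
y' = -11*sin(240) + 15*cos(240) = 2.0263

(18.4904, 2.0263)


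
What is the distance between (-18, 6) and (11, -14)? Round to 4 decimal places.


d = sqrt((11--18)^2 + (-14-6)^2) = 35.2278

35.2278


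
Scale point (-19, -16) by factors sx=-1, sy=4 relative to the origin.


Scaling: (x*sx, y*sy) = (-19*-1, -16*4) = (19, -64)

(19, -64)


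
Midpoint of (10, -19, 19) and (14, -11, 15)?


Midpoint = ((10+14)/2, (-19+-11)/2, (19+15)/2) = (12, -15, 17)

(12, -15, 17)


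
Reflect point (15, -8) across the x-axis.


Reflection across x-axis: (x, y) -> (x, -y)
(15, -8) -> (15, 8)

(15, 8)


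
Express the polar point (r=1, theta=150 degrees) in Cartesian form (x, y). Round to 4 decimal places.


x = 1 * cos(150) = -0.866
y = 1 * sin(150) = 0.5

(-0.866, 0.5)


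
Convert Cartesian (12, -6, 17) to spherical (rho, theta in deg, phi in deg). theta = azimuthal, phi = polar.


rho = sqrt(12^2 + (-6)^2 + 17^2) = 21.6564
theta = atan2(-6, 12) = 333.4349 deg
phi = acos(17/21.6564) = 38.2805 deg

rho = 21.6564, theta = 333.4349 deg, phi = 38.2805 deg


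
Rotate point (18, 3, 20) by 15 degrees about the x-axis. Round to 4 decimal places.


x' = 18
y' = 3*cos(15) - 20*sin(15) = -2.2786
z' = 3*sin(15) + 20*cos(15) = 20.095

(18, -2.2786, 20.095)


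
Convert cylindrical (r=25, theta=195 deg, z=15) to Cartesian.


x = 25 * cos(195) = -24.1481
y = 25 * sin(195) = -6.4705
z = 15

(-24.1481, -6.4705, 15)


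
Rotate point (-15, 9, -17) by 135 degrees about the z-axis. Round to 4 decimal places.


x' = -15*cos(135) - 9*sin(135) = 4.2426
y' = -15*sin(135) + 9*cos(135) = -16.9706
z' = -17

(4.2426, -16.9706, -17)


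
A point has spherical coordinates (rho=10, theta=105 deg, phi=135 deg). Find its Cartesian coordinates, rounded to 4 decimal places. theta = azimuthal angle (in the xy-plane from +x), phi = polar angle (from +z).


x = 10 * sin(135) * cos(105) = -1.8301
y = 10 * sin(135) * sin(105) = 6.8301
z = 10 * cos(135) = -7.0711

(-1.8301, 6.8301, -7.0711)


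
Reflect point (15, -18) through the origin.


Reflection through origin: (x, y) -> (-x, -y)
(15, -18) -> (-15, 18)

(-15, 18)


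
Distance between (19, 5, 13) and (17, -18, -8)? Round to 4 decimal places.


d = sqrt((17-19)^2 + (-18-5)^2 + (-8-13)^2) = 31.209

31.209


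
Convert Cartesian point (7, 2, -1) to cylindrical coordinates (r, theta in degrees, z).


r = sqrt(7^2 + 2^2) = 7.2801
theta = atan2(2, 7) = 15.9454 deg
z = -1

r = 7.2801, theta = 15.9454 deg, z = -1


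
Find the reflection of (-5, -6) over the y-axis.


Reflection across y-axis: (x, y) -> (-x, y)
(-5, -6) -> (5, -6)

(5, -6)


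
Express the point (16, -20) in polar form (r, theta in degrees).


r = sqrt(16^2 + (-20)^2) = 25.6125
theta = atan2(-20, 16) = 308.6598 degrees

r = 25.6125, theta = 308.6598 degrees


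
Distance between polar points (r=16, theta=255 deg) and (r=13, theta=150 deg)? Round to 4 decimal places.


d = sqrt(r1^2 + r2^2 - 2*r1*r2*cos(t2-t1))
d = sqrt(16^2 + 13^2 - 2*16*13*cos(150-255)) = 23.0796

23.0796


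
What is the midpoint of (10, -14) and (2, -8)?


Midpoint = ((10+2)/2, (-14+-8)/2) = (6, -11)

(6, -11)


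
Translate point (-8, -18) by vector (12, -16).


Translation: (x+dx, y+dy) = (-8+12, -18+-16) = (4, -34)

(4, -34)


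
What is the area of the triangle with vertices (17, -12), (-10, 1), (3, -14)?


Area = |x1(y2-y3) + x2(y3-y1) + x3(y1-y2)| / 2
= |17*(1--14) + -10*(-14--12) + 3*(-12-1)| / 2
= 118

118


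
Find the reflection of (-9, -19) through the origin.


Reflection through origin: (x, y) -> (-x, -y)
(-9, -19) -> (9, 19)

(9, 19)


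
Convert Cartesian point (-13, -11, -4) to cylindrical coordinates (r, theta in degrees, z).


r = sqrt((-13)^2 + (-11)^2) = 17.0294
theta = atan2(-11, -13) = 220.2364 deg
z = -4

r = 17.0294, theta = 220.2364 deg, z = -4


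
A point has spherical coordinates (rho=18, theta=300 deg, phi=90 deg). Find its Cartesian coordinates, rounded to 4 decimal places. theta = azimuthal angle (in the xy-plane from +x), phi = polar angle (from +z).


x = 18 * sin(90) * cos(300) = 9
y = 18 * sin(90) * sin(300) = -15.5885
z = 18 * cos(90) = 0

(9, -15.5885, 0)


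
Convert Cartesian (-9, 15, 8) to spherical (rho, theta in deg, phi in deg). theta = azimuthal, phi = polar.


rho = sqrt((-9)^2 + 15^2 + 8^2) = 19.2354
theta = atan2(15, -9) = 120.9638 deg
phi = acos(8/19.2354) = 65.424 deg

rho = 19.2354, theta = 120.9638 deg, phi = 65.424 deg


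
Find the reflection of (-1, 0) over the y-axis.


Reflection across y-axis: (x, y) -> (-x, y)
(-1, 0) -> (1, 0)

(1, 0)


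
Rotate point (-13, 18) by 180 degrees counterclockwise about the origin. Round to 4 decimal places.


x' = -13*cos(180) - 18*sin(180) = 13
y' = -13*sin(180) + 18*cos(180) = -18

(13, -18)


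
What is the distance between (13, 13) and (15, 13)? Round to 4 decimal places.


d = sqrt((15-13)^2 + (13-13)^2) = 2

2


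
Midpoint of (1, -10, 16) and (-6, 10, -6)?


Midpoint = ((1+-6)/2, (-10+10)/2, (16+-6)/2) = (-2.5, 0, 5)

(-2.5, 0, 5)


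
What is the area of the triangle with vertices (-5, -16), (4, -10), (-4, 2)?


Area = |x1(y2-y3) + x2(y3-y1) + x3(y1-y2)| / 2
= |-5*(-10-2) + 4*(2--16) + -4*(-16--10)| / 2
= 78

78


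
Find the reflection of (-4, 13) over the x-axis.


Reflection across x-axis: (x, y) -> (x, -y)
(-4, 13) -> (-4, -13)

(-4, -13)


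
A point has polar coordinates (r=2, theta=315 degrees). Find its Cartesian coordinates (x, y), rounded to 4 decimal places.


x = 2 * cos(315) = 1.4142
y = 2 * sin(315) = -1.4142

(1.4142, -1.4142)


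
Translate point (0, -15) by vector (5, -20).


Translation: (x+dx, y+dy) = (0+5, -15+-20) = (5, -35)

(5, -35)


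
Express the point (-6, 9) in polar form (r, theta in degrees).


r = sqrt((-6)^2 + 9^2) = 10.8167
theta = atan2(9, -6) = 123.6901 degrees

r = 10.8167, theta = 123.6901 degrees


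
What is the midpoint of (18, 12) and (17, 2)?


Midpoint = ((18+17)/2, (12+2)/2) = (17.5, 7)

(17.5, 7)


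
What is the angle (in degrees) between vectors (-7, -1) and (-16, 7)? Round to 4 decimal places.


dot = -7*-16 + -1*7 = 105
|u| = 7.0711, |v| = 17.4642
cos(angle) = 0.8503
angle = 31.7595 degrees

31.7595 degrees


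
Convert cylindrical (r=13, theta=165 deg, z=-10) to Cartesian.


x = 13 * cos(165) = -12.557
y = 13 * sin(165) = 3.3646
z = -10

(-12.557, 3.3646, -10)


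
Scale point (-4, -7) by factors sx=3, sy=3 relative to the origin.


Scaling: (x*sx, y*sy) = (-4*3, -7*3) = (-12, -21)

(-12, -21)


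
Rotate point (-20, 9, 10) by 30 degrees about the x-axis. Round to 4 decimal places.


x' = -20
y' = 9*cos(30) - 10*sin(30) = 2.7942
z' = 9*sin(30) + 10*cos(30) = 13.1603

(-20, 2.7942, 13.1603)


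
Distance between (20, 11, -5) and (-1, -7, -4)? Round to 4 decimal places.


d = sqrt((-1-20)^2 + (-7-11)^2 + (-4--5)^2) = 27.6767

27.6767


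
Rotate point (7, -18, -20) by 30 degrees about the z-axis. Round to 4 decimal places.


x' = 7*cos(30) - -18*sin(30) = 15.0622
y' = 7*sin(30) + -18*cos(30) = -12.0885
z' = -20

(15.0622, -12.0885, -20)


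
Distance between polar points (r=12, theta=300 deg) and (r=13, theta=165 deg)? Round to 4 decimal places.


d = sqrt(r1^2 + r2^2 - 2*r1*r2*cos(t2-t1))
d = sqrt(12^2 + 13^2 - 2*12*13*cos(165-300)) = 23.1002

23.1002


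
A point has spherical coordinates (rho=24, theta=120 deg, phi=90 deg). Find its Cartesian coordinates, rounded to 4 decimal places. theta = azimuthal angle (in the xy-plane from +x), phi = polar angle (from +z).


x = 24 * sin(90) * cos(120) = -12
y = 24 * sin(90) * sin(120) = 20.7846
z = 24 * cos(90) = 0

(-12, 20.7846, 0)


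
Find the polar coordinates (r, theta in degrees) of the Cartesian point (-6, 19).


r = sqrt((-6)^2 + 19^2) = 19.9249
theta = atan2(19, -6) = 107.5256 degrees

r = 19.9249, theta = 107.5256 degrees


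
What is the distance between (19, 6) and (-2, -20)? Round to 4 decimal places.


d = sqrt((-2-19)^2 + (-20-6)^2) = 33.4215

33.4215


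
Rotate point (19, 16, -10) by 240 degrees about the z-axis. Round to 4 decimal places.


x' = 19*cos(240) - 16*sin(240) = 4.3564
y' = 19*sin(240) + 16*cos(240) = -24.4545
z' = -10

(4.3564, -24.4545, -10)


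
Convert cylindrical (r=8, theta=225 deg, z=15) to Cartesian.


x = 8 * cos(225) = -5.6569
y = 8 * sin(225) = -5.6569
z = 15

(-5.6569, -5.6569, 15)


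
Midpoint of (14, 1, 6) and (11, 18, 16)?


Midpoint = ((14+11)/2, (1+18)/2, (6+16)/2) = (12.5, 9.5, 11)

(12.5, 9.5, 11)


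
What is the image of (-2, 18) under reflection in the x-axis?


Reflection across x-axis: (x, y) -> (x, -y)
(-2, 18) -> (-2, -18)

(-2, -18)


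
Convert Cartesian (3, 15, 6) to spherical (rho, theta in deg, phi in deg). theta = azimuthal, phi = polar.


rho = sqrt(3^2 + 15^2 + 6^2) = 16.4317
theta = atan2(15, 3) = 78.6901 deg
phi = acos(6/16.4317) = 68.5833 deg

rho = 16.4317, theta = 78.6901 deg, phi = 68.5833 deg


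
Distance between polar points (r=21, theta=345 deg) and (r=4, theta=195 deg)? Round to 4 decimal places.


d = sqrt(r1^2 + r2^2 - 2*r1*r2*cos(t2-t1))
d = sqrt(21^2 + 4^2 - 2*21*4*cos(195-345)) = 24.5457

24.5457


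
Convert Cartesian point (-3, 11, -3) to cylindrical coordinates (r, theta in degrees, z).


r = sqrt((-3)^2 + 11^2) = 11.4018
theta = atan2(11, -3) = 105.2551 deg
z = -3

r = 11.4018, theta = 105.2551 deg, z = -3


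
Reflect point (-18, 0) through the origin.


Reflection through origin: (x, y) -> (-x, -y)
(-18, 0) -> (18, 0)

(18, 0)


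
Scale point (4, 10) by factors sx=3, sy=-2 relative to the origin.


Scaling: (x*sx, y*sy) = (4*3, 10*-2) = (12, -20)

(12, -20)


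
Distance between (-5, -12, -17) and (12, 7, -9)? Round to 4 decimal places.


d = sqrt((12--5)^2 + (7--12)^2 + (-9--17)^2) = 26.7208

26.7208


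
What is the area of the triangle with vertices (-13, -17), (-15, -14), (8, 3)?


Area = |x1(y2-y3) + x2(y3-y1) + x3(y1-y2)| / 2
= |-13*(-14-3) + -15*(3--17) + 8*(-17--14)| / 2
= 51.5

51.5


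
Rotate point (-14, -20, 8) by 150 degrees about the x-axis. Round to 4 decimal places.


x' = -14
y' = -20*cos(150) - 8*sin(150) = 13.3205
z' = -20*sin(150) + 8*cos(150) = -16.9282

(-14, 13.3205, -16.9282)


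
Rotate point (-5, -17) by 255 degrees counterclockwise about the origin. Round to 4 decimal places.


x' = -5*cos(255) - -17*sin(255) = -15.1266
y' = -5*sin(255) + -17*cos(255) = 9.2296

(-15.1266, 9.2296)


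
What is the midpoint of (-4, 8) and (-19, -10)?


Midpoint = ((-4+-19)/2, (8+-10)/2) = (-11.5, -1)

(-11.5, -1)


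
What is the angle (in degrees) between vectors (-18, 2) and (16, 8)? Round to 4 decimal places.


dot = -18*16 + 2*8 = -272
|u| = 18.1108, |v| = 17.8885
cos(angle) = -0.8396
angle = 147.0948 degrees

147.0948 degrees


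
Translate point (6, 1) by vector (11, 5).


Translation: (x+dx, y+dy) = (6+11, 1+5) = (17, 6)

(17, 6)


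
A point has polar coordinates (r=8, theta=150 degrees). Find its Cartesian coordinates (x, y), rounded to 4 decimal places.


x = 8 * cos(150) = -6.9282
y = 8 * sin(150) = 4

(-6.9282, 4)


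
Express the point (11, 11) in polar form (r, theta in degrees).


r = sqrt(11^2 + 11^2) = 15.5563
theta = atan2(11, 11) = 45 degrees

r = 15.5563, theta = 45 degrees


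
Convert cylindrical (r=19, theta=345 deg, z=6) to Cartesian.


x = 19 * cos(345) = 18.3526
y = 19 * sin(345) = -4.9176
z = 6

(18.3526, -4.9176, 6)


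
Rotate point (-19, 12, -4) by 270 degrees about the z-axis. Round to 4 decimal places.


x' = -19*cos(270) - 12*sin(270) = 12
y' = -19*sin(270) + 12*cos(270) = 19
z' = -4

(12, 19, -4)


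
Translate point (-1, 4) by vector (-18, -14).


Translation: (x+dx, y+dy) = (-1+-18, 4+-14) = (-19, -10)

(-19, -10)


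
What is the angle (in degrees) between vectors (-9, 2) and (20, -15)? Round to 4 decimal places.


dot = -9*20 + 2*-15 = -210
|u| = 9.2195, |v| = 25
cos(angle) = -0.9111
angle = 155.6589 degrees

155.6589 degrees


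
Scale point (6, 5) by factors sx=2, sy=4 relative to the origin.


Scaling: (x*sx, y*sy) = (6*2, 5*4) = (12, 20)

(12, 20)


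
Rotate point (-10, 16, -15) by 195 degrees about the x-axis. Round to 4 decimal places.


x' = -10
y' = 16*cos(195) - -15*sin(195) = -19.3371
z' = 16*sin(195) + -15*cos(195) = 10.3478

(-10, -19.3371, 10.3478)


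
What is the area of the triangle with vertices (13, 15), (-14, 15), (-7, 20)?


Area = |x1(y2-y3) + x2(y3-y1) + x3(y1-y2)| / 2
= |13*(15-20) + -14*(20-15) + -7*(15-15)| / 2
= 67.5

67.5
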